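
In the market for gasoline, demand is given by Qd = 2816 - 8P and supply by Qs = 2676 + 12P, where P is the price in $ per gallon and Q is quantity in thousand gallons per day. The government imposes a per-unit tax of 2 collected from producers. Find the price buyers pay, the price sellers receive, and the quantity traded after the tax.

The tax drives a wedge P_b - P_s = 2. Substituting P_s = P_b - 2 into supply: Qs = 2652 + 12P_b.
Equate demand and the shifted supply: 2816 - 8P_b = 2652 + 12P_b, giving 20P_b = 164, so P_b = 8.2.
Then P_s = 8.2 - 2 = 6.2 and Q = 2816 - 8(8.2) = 2750.4.

P_b = 8.2, P_s = 6.2, Q = 2750.4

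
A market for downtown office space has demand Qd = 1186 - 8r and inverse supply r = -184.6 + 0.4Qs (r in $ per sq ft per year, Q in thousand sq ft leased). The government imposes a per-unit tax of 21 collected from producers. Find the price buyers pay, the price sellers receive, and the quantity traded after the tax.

r_b = 74, r_s = 53, Q = 594

Solving each curve for Q: Qs = 461.5 + 2.5r.
The tax drives a wedge r_b - r_s = 21. Substituting r_s = r_b - 21 into supply: Qs = 409 + 2.5r_b.
Equate demand and the shifted supply: 1186 - 8r_b = 409 + 2.5r_b, giving 10.5r_b = 777, so r_b = 74.
So r_s = 53 and the quantity traded is Q = 1186 - 8(74) = 594.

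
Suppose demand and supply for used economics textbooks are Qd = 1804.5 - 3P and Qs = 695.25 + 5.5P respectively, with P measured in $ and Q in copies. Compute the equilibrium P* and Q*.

At equilibrium Qd = Qs, so 1804.5 - 3P = 695.25 + 5.5P; collecting terms, 1109.25 = 8.5P and P* = 130.5.
Substitute back: Q* = 1804.5 - 3(130.5) = 1413.

P* = 130.5, Q* = 1413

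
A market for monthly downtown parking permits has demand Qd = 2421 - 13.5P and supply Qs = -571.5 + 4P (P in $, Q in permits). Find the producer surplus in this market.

The market clears where 2421 - 13.5P = -571.5 + 4P. Rearranging, 17.5P = 2992.5, hence P* = 171.
Then Q* = 2421 - 13.5(171) = 112.5.
Supply choke price (Qs = 0): P = 142.875. Producer surplus = ½ × (171 - 142.875) × 112.5 = 1582.03125.

Producer surplus = 1582.03125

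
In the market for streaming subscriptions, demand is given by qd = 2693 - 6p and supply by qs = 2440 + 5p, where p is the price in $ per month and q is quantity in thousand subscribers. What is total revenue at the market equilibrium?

Total revenue = 58765

The market clears where 2693 - 6p = 2440 + 5p. Rearranging, 11p = 253, hence p* = 23.
Then q* = 2693 - 6(23) = 2555.
Total revenue = p* × q* = 23 × 2555 = 58765.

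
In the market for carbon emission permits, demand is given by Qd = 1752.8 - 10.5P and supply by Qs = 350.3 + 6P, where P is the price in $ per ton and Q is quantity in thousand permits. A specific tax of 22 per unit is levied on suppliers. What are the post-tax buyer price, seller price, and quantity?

P_b = 93, P_s = 71, Q = 776.3

Suppliers keep P_s = P_b - 22 per unit, so supply in terms of the buyer price is Qs = 218.3 + 6P_b.
Market clearing requires 1752.8 - 10.5P_b = 218.3 + 6P_b; hence 1534.5 = 16.5P_b and P_b = 93.
So P_s = 71 and the quantity traded is Q = 1752.8 - 10.5(93) = 776.3.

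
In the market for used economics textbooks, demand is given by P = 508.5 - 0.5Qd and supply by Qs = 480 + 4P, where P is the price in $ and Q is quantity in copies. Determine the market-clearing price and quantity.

P* = 89.5, Q* = 838

Solving each curve for Q: Qd = 1017 - 2P.
The market clears where 1017 - 2P = 480 + 4P. Rearranging, 6P = 537, hence P* = 89.5.
Plugging P* into demand: Q* = 1017 - 2(89.5) = 838.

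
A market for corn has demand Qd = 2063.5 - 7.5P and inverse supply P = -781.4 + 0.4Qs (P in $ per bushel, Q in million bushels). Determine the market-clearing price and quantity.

Solving each curve for Q: Qs = 1953.5 + 2.5P.
At equilibrium Qd = Qs, so 2063.5 - 7.5P = 1953.5 + 2.5P; collecting terms, 110 = 10P and P* = 11.
Then Q* = 2063.5 - 7.5(11) = 1981.

P* = 11, Q* = 1981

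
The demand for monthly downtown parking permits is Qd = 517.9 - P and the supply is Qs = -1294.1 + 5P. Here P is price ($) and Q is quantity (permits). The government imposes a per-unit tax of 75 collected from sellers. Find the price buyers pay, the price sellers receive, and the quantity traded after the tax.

The tax drives a wedge P_b - P_s = 75. Substituting P_s = P_b - 75 into supply: Qs = -1669.1 + 5P_b.
Set Qd = Qs: 517.9 - P_b = -1669.1 + 5P_b, so 2187 = 6P_b and P_b = 364.5.
Then P_s = 364.5 - 75 = 289.5 and Q = 517.9 - 364.5 = 153.4.

P_b = 364.5, P_s = 289.5, Q = 153.4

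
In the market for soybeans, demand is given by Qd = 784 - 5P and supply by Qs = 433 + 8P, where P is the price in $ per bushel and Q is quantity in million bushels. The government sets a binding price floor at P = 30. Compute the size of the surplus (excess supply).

At P = 30: Qd = 634 and Qs = 673.
Surplus = Qs - Qd = 673 - 634 = 39.

Surplus = 39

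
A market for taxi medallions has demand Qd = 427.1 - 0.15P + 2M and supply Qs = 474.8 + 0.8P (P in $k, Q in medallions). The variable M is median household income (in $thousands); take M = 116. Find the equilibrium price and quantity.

With M = 116, demand is Qd = 659.1 - 0.15P.
The market clears where 659.1 - 0.15P = 474.8 + 0.8P. Rearranging, 0.95P = 184.3, hence P* = 194.
Plugging P* into demand: Q* = 659.1 - 0.15(194) = 630.

P* = 194, Q* = 630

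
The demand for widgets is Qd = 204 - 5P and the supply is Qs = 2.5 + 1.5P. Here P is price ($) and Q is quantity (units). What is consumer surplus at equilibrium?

Consumer surplus = 240.1

Set Qd = Qs: 204 - 5P = 2.5 + 1.5P, so 201.5 = 6.5P and P* = 31.
From the demand curve, Q* = 204 - 5(31) = 49.
Demand choke price (Qd = 0): P = 204/5 = 40.8. Consumer surplus = ½ × (40.8 - 31) × 49 = 240.1.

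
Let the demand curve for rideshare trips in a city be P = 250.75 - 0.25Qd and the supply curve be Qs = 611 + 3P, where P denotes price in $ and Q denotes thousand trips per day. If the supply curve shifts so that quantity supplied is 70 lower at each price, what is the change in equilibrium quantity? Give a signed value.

ΔQ = -40

Rewriting in direct form: Qd = 1003 - 4P.
At equilibrium Qd = Qs, so 1003 - 4P = 611 + 3P; collecting terms, 392 = 7P and P* = 56.
From the demand curve, Q* = 1003 - 4(56) = 779.
After the shift, supply is Qs = 541 + 3P.
New equilibrium: 462 = 7P, so P = 66 and Q = 739.
ΔQ = 739 - 779 = -40.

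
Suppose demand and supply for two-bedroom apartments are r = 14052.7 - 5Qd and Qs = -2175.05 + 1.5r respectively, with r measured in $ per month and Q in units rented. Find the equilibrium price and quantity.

Solving each curve for Q: Qd = 2810.54 - 0.2r.
Equating demand and supply, 2810.54 - 0.2r = -2175.05 + 1.5r gives 1.7r = 4985.59, so r* = 2932.7.
Plugging r* into demand: Q* = 2810.54 - 0.2(2932.7) = 2224.

r* = 2932.7, Q* = 2224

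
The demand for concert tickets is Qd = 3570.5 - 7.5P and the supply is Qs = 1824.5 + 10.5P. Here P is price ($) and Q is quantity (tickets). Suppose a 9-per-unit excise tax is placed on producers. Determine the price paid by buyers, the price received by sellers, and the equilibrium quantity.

P_b = 102.25, P_s = 93.25, Q = 2803.625

The tax drives a wedge P_b - P_s = 9. Substituting P_s = P_b - 9 into supply: Qs = 1730 + 10.5P_b.
Equate demand and the shifted supply: 3570.5 - 7.5P_b = 1730 + 10.5P_b, giving 18P_b = 1840.5, so P_b = 102.25.
Then P_s = 102.25 - 9 = 93.25 and Q = 3570.5 - 7.5(102.25) = 2803.625.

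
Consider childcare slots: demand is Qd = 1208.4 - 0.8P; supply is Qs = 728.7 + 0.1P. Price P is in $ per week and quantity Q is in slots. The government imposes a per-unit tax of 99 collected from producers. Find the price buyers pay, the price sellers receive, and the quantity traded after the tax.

P_b = 544, P_s = 445, Q = 773.2

Producers keep P_s = P_b - 99 per unit, so supply in terms of the buyer price is Qs = 718.8 + 0.1P_b.
Equate demand and the shifted supply: 1208.4 - 0.8P_b = 718.8 + 0.1P_b, giving 0.9P_b = 489.6, so P_b = 544.
Then P_s = 544 - 99 = 445 and Q = 1208.4 - 0.8(544) = 773.2.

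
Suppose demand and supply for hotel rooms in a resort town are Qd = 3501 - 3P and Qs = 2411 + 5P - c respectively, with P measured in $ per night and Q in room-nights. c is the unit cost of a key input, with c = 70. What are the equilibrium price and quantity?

With c = 70, supply is Qs = 2341 + 5P.
At equilibrium Qd = Qs, so 3501 - 3P = 2341 + 5P; collecting terms, 1160 = 8P and P* = 145.
From the demand curve, Q* = 3501 - 3(145) = 3066.

P* = 145, Q* = 3066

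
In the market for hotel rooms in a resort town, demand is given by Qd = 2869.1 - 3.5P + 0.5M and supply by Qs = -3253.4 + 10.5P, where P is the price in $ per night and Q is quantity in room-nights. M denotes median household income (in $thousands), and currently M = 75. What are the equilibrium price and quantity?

With M = 75, demand is Qd = 2906.6 - 3.5P.
Equating demand and supply, 2906.6 - 3.5P = -3253.4 + 10.5P gives 14P = 6160, so P* = 440.
Substitute back: Q* = 2906.6 - 3.5(440) = 1366.6.

P* = 440, Q* = 1366.6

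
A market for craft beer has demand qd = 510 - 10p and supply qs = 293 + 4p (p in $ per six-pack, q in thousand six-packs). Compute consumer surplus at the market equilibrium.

At equilibrium qd = qs, so 510 - 10p = 293 + 4p; collecting terms, 217 = 14p and p* = 15.5.
Then q* = 510 - 10(15.5) = 355.
Demand choke price (qd = 0): p = 510/10 = 51. Consumer surplus = ½ × (51 - 15.5) × 355 = 6301.25.

Consumer surplus = 6301.25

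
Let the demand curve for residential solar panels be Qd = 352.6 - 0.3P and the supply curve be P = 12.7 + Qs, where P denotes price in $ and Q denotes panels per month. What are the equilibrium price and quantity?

In direct form, Qs = -12.7 + P.
At equilibrium Qd = Qs, so 352.6 - 0.3P = -12.7 + P; collecting terms, 365.3 = 1.3P and P* = 281.
Plugging P* into demand: Q* = 352.6 - 0.3(281) = 268.3.

P* = 281, Q* = 268.3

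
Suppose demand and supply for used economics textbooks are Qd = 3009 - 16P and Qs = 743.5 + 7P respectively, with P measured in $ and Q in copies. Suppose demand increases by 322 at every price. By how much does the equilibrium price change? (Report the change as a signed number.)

ΔP = 14

Equating demand and supply, 3009 - 16P = 743.5 + 7P gives 23P = 2265.5, so P* = 98.5.
Then Q* = 3009 - 16(98.5) = 1433.
After the shift, demand is Qd = 3331 - 16P.
New equilibrium: 2587.5 = 23P, so P = 112.5 and Q = 1531.
ΔP = 112.5 - 98.5 = 14.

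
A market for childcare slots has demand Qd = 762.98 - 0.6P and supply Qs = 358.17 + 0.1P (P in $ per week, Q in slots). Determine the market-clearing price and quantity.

At equilibrium Qd = Qs, so 762.98 - 0.6P = 358.17 + 0.1P; collecting terms, 404.81 = 0.7P and P* = 578.3.
From the demand curve, Q* = 762.98 - 0.6(578.3) = 416.

P* = 578.3, Q* = 416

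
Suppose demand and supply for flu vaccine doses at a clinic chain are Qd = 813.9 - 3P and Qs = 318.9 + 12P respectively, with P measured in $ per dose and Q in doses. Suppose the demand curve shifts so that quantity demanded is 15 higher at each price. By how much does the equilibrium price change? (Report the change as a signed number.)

The market clears where 813.9 - 3P = 318.9 + 12P. Rearranging, 15P = 495, hence P* = 33.
From the demand curve, Q* = 813.9 - 3(33) = 714.9.
After the shift, demand is Qd = 828.9 - 3P.
The new intersection has 510 = 15P, i.e. P = 34, Q = 726.9.
ΔP = 34 - 33 = 1.

ΔP = 1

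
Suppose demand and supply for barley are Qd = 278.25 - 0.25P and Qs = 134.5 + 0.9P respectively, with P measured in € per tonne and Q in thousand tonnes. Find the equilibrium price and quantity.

P* = 125, Q* = 247

Equating demand and supply, 278.25 - 0.25P = 134.5 + 0.9P gives 1.15P = 143.75, so P* = 125.
Substitute back: Q* = 278.25 - 0.25(125) = 247.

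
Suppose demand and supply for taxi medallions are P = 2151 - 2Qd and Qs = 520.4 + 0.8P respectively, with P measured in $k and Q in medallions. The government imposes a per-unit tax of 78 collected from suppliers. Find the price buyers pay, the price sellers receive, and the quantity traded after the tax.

In direct form, Qd = 1075.5 - 0.5P.
The tax drives a wedge P_b - P_s = 78. Substituting P_s = P_b - 78 into supply: Qs = 458 + 0.8P_b.
Market clearing requires 1075.5 - 0.5P_b = 458 + 0.8P_b; hence 617.5 = 1.3P_b and P_b = 475.
So P_s = 397 and the quantity traded is Q = 1075.5 - 0.5(475) = 838.

P_b = 475, P_s = 397, Q = 838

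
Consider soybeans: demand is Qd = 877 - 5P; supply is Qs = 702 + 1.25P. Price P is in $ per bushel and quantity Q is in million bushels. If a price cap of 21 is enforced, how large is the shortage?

Shortage = 43.75

At P = 21: Qd = 772 and Qs = 728.25.
Shortage = Qd - Qs = 772 - 728.25 = 43.75.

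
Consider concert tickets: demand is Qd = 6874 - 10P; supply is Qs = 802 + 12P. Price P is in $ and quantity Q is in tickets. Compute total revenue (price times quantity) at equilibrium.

Total revenue = 1135464

Equating demand and supply, 6874 - 10P = 802 + 12P gives 22P = 6072, so P* = 276.
Plugging P* into demand: Q* = 6874 - 10(276) = 4114.
Total revenue = P* × Q* = 276 × 4114 = 1135464.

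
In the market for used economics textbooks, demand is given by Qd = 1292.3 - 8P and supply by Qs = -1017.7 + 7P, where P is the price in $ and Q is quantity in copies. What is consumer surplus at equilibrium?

Consumer surplus = 227.255625

At equilibrium Qd = Qs, so 1292.3 - 8P = -1017.7 + 7P; collecting terms, 2310 = 15P and P* = 154.
Then Q* = 1292.3 - 8(154) = 60.3.
Demand choke price (Qd = 0): P = 1292.3/8 = 161.5375. Consumer surplus = ½ × (161.5375 - 154) × 60.3 = 227.255625.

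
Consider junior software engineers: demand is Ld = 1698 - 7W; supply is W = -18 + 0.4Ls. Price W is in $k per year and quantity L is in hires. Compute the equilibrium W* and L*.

W* = 174, L* = 480

In direct form, Ls = 45 + 2.5W.
Set Ld = Ls: 1698 - 7W = 45 + 2.5W, so 1653 = 9.5W and W* = 174.
From the demand curve, L* = 1698 - 7(174) = 480.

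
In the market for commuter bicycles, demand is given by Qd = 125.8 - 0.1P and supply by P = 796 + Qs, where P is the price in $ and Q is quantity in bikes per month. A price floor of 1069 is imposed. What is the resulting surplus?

Inverting to quantity form: Qs = -796 + P.
With P fixed at 1069, quantity demanded is 18.9 and quantity supplied is 273.
Surplus = Qs - Qd = 273 - 18.9 = 254.1.

Surplus = 254.1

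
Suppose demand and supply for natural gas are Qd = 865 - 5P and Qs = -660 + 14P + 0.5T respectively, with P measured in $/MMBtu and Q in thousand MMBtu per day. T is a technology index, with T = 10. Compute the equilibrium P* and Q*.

P* = 80, Q* = 465

With T = 10, supply is Qs = -655 + 14P.
Equating demand and supply, 865 - 5P = -655 + 14P gives 19P = 1520, so P* = 80.
Plugging P* into demand: Q* = 865 - 5(80) = 465.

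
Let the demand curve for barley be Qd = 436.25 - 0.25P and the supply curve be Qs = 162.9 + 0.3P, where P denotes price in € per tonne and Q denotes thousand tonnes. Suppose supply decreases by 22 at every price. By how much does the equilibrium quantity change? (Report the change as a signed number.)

The market clears where 436.25 - 0.25P = 162.9 + 0.3P. Rearranging, 0.55P = 273.35, hence P* = 497.
Substitute back: Q* = 436.25 - 0.25(497) = 312.
After the shift, supply is Qs = 140.9 + 0.3P.
The new intersection has 295.35 = 0.55P, i.e. P = 537, Q = 302.
ΔQ = 302 - 312 = -10.

ΔQ = -10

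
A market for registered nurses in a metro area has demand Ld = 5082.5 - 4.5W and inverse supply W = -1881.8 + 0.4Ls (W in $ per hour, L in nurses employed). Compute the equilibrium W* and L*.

Inverting to quantity form: Ls = 4704.5 + 2.5W.
Set Ld = Ls: 5082.5 - 4.5W = 4704.5 + 2.5W, so 378 = 7W and W* = 54.
Plugging W* into demand: L* = 5082.5 - 4.5(54) = 4839.5.

W* = 54, L* = 4839.5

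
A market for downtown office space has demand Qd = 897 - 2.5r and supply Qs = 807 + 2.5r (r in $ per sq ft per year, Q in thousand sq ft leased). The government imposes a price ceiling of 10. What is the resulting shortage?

Shortage = 40

With r fixed at 10, quantity demanded is 872 and quantity supplied is 832.
Shortage = Qd - Qs = 872 - 832 = 40.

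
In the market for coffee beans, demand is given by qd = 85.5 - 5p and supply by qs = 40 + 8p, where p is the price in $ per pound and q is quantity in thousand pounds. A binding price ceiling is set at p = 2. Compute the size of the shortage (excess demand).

At p = 2: qd = 75.5 and qs = 56.
Shortage = qd - qs = 75.5 - 56 = 19.5.

Shortage = 19.5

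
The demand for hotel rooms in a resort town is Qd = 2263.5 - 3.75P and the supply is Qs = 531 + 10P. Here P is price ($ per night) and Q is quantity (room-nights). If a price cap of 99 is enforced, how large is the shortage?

Shortage = 371.25

Evaluating both curves at the ceiling price 99 gives Qd = 1892.25, Qs = 1521.
Shortage = Qd - Qs = 1892.25 - 1521 = 371.25.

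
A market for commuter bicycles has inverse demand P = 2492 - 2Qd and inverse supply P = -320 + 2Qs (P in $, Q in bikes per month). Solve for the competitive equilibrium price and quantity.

Inverting to quantity form: Qd = 1246 - 0.5P and Qs = 160 + 0.5P.
The market clears where 1246 - 0.5P = 160 + 0.5P. Rearranging, P = 1086, hence P* = 1086.
Plugging P* into demand: Q* = 1246 - 0.5(1086) = 703.

P* = 1086, Q* = 703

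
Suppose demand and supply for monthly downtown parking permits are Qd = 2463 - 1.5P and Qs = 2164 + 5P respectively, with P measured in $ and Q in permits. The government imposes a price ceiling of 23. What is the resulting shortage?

Shortage = 149.5

With P fixed at 23, quantity demanded is 2428.5 and quantity supplied is 2279.
Shortage = Qd - Qs = 2428.5 - 2279 = 149.5.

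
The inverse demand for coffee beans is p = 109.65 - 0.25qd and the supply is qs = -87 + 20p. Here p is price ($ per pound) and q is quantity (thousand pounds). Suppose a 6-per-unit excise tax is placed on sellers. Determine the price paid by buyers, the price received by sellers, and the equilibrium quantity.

p_b = 26.9, p_s = 20.9, q = 331

Inverting to quantity form: qd = 438.6 - 4p.
Sellers keep p_s = p_b - 6 per unit, so supply in terms of the buyer price is qs = -207 + 20p_b.
Equate demand and the shifted supply: 438.6 - 4p_b = -207 + 20p_b, giving 24p_b = 645.6, so p_b = 26.9.
Then p_s = 26.9 - 6 = 20.9 and q = 438.6 - 4(26.9) = 331.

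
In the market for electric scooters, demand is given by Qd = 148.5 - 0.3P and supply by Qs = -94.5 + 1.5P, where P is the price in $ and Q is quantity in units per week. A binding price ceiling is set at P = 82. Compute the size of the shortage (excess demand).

Shortage = 95.4

With P fixed at 82, quantity demanded is 123.9 and quantity supplied is 28.5.
Shortage = Qd - Qs = 123.9 - 28.5 = 95.4.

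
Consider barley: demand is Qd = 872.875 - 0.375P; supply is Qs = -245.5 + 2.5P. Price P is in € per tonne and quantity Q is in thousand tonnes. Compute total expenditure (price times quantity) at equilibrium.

Equating demand and supply, 872.875 - 0.375P = -245.5 + 2.5P gives 2.875P = 1118.375, so P* = 389.
From the demand curve, Q* = 872.875 - 0.375(389) = 727.
Total expenditure = P* × Q* = 389 × 727 = 282803.

Total expenditure = 282803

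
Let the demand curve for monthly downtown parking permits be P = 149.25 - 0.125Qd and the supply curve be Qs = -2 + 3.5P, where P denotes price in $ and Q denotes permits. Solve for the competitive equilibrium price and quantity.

Rewriting in direct form: Qd = 1194 - 8P.
Set Qd = Qs: 1194 - 8P = -2 + 3.5P, so 1196 = 11.5P and P* = 104.
Plugging P* into demand: Q* = 1194 - 8(104) = 362.

P* = 104, Q* = 362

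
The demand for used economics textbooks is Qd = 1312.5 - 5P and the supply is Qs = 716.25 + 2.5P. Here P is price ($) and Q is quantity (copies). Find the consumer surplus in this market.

Consumer surplus = 83722.5

The market clears where 1312.5 - 5P = 716.25 + 2.5P. Rearranging, 7.5P = 596.25, hence P* = 79.5.
From the demand curve, Q* = 1312.5 - 5(79.5) = 915.
Demand choke price (Qd = 0): P = 1312.5/5 = 262.5. Consumer surplus = ½ × (262.5 - 79.5) × 915 = 83722.5.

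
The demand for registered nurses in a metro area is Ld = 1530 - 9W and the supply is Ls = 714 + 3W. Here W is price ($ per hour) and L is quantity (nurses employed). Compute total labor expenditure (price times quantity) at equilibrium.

Total labor expenditure = 62424

The market clears where 1530 - 9W = 714 + 3W. Rearranging, 12W = 816, hence W* = 68.
Then L* = 1530 - 9(68) = 918.
Total labor expenditure = W* × L* = 68 × 918 = 62424.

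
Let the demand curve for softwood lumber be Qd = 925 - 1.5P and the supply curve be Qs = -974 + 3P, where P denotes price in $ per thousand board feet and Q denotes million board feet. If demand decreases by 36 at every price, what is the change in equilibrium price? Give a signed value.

ΔP = -8

Set Qd = Qs: 925 - 1.5P = -974 + 3P, so 1899 = 4.5P and P* = 422.
Plugging P* into demand: Q* = 925 - 1.5(422) = 292.
After the shift, demand is Qd = 889 - 1.5P.
New equilibrium: 1863 = 4.5P, so P = 414 and Q = 268.
ΔP = 414 - 422 = -8.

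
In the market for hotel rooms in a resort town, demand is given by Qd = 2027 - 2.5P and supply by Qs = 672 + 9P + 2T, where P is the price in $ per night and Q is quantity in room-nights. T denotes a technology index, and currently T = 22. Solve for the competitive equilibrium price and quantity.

With T = 22, supply is Qs = 716 + 9P.
At equilibrium Qd = Qs, so 2027 - 2.5P = 716 + 9P; collecting terms, 1311 = 11.5P and P* = 114.
Then Q* = 2027 - 2.5(114) = 1742.

P* = 114, Q* = 1742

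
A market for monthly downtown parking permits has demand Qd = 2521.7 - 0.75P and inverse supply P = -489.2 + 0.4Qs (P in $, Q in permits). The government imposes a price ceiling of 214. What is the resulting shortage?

Rewriting in direct form: Qs = 1223 + 2.5P.
Evaluating both curves at the ceiling price 214 gives Qd = 2361.2, Qs = 1758.
Shortage = Qd - Qs = 2361.2 - 1758 = 603.2.

Shortage = 603.2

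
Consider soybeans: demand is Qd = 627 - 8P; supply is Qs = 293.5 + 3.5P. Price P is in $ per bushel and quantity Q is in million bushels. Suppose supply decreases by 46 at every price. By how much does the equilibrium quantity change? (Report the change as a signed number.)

ΔQ = -32

At equilibrium Qd = Qs, so 627 - 8P = 293.5 + 3.5P; collecting terms, 333.5 = 11.5P and P* = 29.
Substitute back: Q* = 627 - 8(29) = 395.
After the shift, supply is Qs = 247.5 + 3.5P.
The new intersection has 379.5 = 11.5P, i.e. P = 33, Q = 363.
ΔQ = 363 - 395 = -32.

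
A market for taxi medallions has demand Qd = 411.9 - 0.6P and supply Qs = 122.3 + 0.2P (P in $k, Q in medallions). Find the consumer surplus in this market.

Equating demand and supply, 411.9 - 0.6P = 122.3 + 0.2P gives 0.8P = 289.6, so P* = 362.
Then Q* = 411.9 - 0.6(362) = 194.7.
Demand choke price (Qd = 0): P = 411.9/0.6 = 686.5. Consumer surplus = ½ × (686.5 - 362) × 194.7 = 31590.075.

Consumer surplus = 31590.075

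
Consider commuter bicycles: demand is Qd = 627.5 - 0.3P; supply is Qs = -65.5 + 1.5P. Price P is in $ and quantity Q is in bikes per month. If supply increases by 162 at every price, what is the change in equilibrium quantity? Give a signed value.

ΔQ = 27

At equilibrium Qd = Qs, so 627.5 - 0.3P = -65.5 + 1.5P; collecting terms, 693 = 1.8P and P* = 385.
Substitute back: Q* = 627.5 - 0.3(385) = 512.
After the shift, supply is Qs = 96.5 + 1.5P.
The new intersection has 531 = 1.8P, i.e. P = 295, Q = 539.
ΔQ = 539 - 512 = 27.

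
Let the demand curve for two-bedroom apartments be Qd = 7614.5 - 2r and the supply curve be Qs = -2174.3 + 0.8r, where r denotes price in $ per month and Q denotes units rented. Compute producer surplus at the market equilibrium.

Producer surplus = 242191.40625

Set Qd = Qs: 7614.5 - 2r = -2174.3 + 0.8r, so 9788.8 = 2.8r and r* = 3496.
Plugging r* into demand: Q* = 7614.5 - 2(3496) = 622.5.
Supply choke price (Qs = 0): r = 2717.875. Producer surplus = ½ × (3496 - 2717.875) × 622.5 = 242191.40625.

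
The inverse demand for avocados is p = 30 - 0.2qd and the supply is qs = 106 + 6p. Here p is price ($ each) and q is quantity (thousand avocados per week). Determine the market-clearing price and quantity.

Rewriting in direct form: qd = 150 - 5p.
Set qd = qs: 150 - 5p = 106 + 6p, so 44 = 11p and p* = 4.
Plugging p* into demand: q* = 150 - 5(4) = 130.

p* = 4, q* = 130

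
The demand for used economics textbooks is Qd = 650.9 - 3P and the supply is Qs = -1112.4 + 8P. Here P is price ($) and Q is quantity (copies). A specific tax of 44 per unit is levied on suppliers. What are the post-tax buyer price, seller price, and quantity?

P_b = 192.3, P_s = 148.3, Q = 74

The tax drives a wedge P_b - P_s = 44. Substituting P_s = P_b - 44 into supply: Qs = -1464.4 + 8P_b.
Market clearing requires 650.9 - 3P_b = -1464.4 + 8P_b; hence 2115.3 = 11P_b and P_b = 192.3.
Then P_s = 192.3 - 44 = 148.3 and Q = 650.9 - 3(192.3) = 74.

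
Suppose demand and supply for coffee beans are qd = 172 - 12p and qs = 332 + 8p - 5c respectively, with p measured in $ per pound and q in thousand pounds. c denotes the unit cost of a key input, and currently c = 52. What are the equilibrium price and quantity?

p* = 5, q* = 112

With c = 52, supply is qs = 72 + 8p.
The market clears where 172 - 12p = 72 + 8p. Rearranging, 20p = 100, hence p* = 5.
From the demand curve, q* = 172 - 12(5) = 112.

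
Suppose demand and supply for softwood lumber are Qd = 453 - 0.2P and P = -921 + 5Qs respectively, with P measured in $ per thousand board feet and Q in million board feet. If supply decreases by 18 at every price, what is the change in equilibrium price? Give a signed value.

Rewriting in direct form: Qs = 184.2 + 0.2P.
At equilibrium Qd = Qs, so 453 - 0.2P = 184.2 + 0.2P; collecting terms, 268.8 = 0.4P and P* = 672.
Substitute back: Q* = 453 - 0.2(672) = 318.6.
After the shift, supply is Qs = 166.2 + 0.2P.
The new intersection has 286.8 = 0.4P, i.e. P = 717, Q = 309.6.
ΔP = 717 - 672 = 45.

ΔP = 45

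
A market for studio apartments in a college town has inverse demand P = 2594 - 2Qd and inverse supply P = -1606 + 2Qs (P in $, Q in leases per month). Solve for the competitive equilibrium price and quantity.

In direct form, Qd = 1297 - 0.5P and Qs = 803 + 0.5P.
Set Qd = Qs: 1297 - 0.5P = 803 + 0.5P, so 494 = P and P* = 494.
Substitute back: Q* = 1297 - 0.5(494) = 1050.

P* = 494, Q* = 1050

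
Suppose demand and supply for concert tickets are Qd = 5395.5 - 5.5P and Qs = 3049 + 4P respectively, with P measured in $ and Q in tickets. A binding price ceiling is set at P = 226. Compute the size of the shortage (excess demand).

Shortage = 199.5

At P = 226: Qd = 4152.5 and Qs = 3953.
Shortage = Qd - Qs = 4152.5 - 3953 = 199.5.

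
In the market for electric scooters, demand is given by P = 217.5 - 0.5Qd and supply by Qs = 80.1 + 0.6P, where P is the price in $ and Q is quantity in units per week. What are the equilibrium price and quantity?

P* = 136.5, Q* = 162

Inverting to quantity form: Qd = 435 - 2P.
The market clears where 435 - 2P = 80.1 + 0.6P. Rearranging, 2.6P = 354.9, hence P* = 136.5.
Substitute back: Q* = 435 - 2(136.5) = 162.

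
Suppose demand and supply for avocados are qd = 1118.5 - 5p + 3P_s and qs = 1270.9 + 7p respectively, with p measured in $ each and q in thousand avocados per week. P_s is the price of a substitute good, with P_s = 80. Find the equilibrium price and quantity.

With P_s = 80, demand is qd = 1358.5 - 5p.
Set qd = qs: 1358.5 - 5p = 1270.9 + 7p, so 87.6 = 12p and p* = 7.3.
Plugging p* into demand: q* = 1358.5 - 5(7.3) = 1322.

p* = 7.3, q* = 1322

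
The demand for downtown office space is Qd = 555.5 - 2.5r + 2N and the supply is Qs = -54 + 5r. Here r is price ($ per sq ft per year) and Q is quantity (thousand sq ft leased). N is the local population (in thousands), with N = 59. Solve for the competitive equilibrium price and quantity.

r* = 97, Q* = 431

With N = 59, demand is Qd = 673.5 - 2.5r.
Set Qd = Qs: 673.5 - 2.5r = -54 + 5r, so 727.5 = 7.5r and r* = 97.
From the demand curve, Q* = 673.5 - 2.5(97) = 431.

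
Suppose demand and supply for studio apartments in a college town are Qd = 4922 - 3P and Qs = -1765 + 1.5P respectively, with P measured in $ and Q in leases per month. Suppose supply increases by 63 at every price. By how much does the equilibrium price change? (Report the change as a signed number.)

ΔP = -14

The market clears where 4922 - 3P = -1765 + 1.5P. Rearranging, 4.5P = 6687, hence P* = 1486.
Plugging P* into demand: Q* = 4922 - 3(1486) = 464.
After the shift, supply is Qs = -1702 + 1.5P.
Re-solving, 4.5P = 6624 gives P = 1472 and Q = 506.
ΔP = 1472 - 1486 = -14.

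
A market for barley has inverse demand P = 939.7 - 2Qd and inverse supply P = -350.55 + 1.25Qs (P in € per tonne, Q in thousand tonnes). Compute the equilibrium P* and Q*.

P* = 145.7, Q* = 397

Inverting to quantity form: Qd = 469.85 - 0.5P and Qs = 280.44 + 0.8P.
At equilibrium Qd = Qs, so 469.85 - 0.5P = 280.44 + 0.8P; collecting terms, 189.41 = 1.3P and P* = 145.7.
Plugging P* into demand: Q* = 469.85 - 0.5(145.7) = 397.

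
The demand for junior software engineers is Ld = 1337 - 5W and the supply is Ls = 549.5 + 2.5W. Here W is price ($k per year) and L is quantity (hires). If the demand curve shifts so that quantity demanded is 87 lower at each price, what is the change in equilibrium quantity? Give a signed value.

ΔL = -29

The market clears where 1337 - 5W = 549.5 + 2.5W. Rearranging, 7.5W = 787.5, hence W* = 105.
Substitute back: L* = 1337 - 5(105) = 812.
After the shift, demand is Ld = 1250 - 5W.
The new intersection has 700.5 = 7.5W, i.e. W = 93.4, L = 783.
ΔL = 783 - 812 = -29.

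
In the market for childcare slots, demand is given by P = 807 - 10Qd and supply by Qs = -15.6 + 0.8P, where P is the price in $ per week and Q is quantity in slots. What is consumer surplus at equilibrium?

Inverting to quantity form: Qd = 80.7 - 0.1P.
At equilibrium Qd = Qs, so 80.7 - 0.1P = -15.6 + 0.8P; collecting terms, 96.3 = 0.9P and P* = 107.
Plugging P* into demand: Q* = 80.7 - 0.1(107) = 70.
Demand choke price (Qd = 0): P = 80.7/0.1 = 807. Consumer surplus = ½ × (807 - 107) × 70 = 24500.

Consumer surplus = 24500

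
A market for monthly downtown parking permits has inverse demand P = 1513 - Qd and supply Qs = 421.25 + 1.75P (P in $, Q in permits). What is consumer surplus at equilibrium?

Consumer surplus = 622728

Solving each curve for Q: Qd = 1513 - P.
At equilibrium Qd = Qs, so 1513 - P = 421.25 + 1.75P; collecting terms, 1091.75 = 2.75P and P* = 397.
Then Q* = 1513 - 397 = 1116.
Demand choke price (Qd = 0): P = 1513. Consumer surplus = ½ × (1513 - 397) × 1116 = 622728.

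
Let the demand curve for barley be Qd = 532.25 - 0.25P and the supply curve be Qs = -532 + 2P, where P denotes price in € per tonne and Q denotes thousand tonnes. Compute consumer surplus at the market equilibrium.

Consumer surplus = 342792

The market clears where 532.25 - 0.25P = -532 + 2P. Rearranging, 2.25P = 1064.25, hence P* = 473.
Substitute back: Q* = 532.25 - 0.25(473) = 414.
Demand choke price (Qd = 0): P = 532.25/0.25 = 2129. Consumer surplus = ½ × (2129 - 473) × 414 = 342792.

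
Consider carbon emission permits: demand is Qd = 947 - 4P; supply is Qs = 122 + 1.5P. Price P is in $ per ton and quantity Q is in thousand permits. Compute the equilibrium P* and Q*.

P* = 150, Q* = 347

Set Qd = Qs: 947 - 4P = 122 + 1.5P, so 825 = 5.5P and P* = 150.
Then Q* = 947 - 4(150) = 347.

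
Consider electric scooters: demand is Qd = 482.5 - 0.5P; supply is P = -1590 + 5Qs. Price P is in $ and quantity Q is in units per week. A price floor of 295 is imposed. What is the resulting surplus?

Solving each curve for Q: Qs = 318 + 0.2P.
Evaluating both curves at the floor price 295 gives Qd = 335, Qs = 377.
Surplus = Qs - Qd = 377 - 335 = 42.

Surplus = 42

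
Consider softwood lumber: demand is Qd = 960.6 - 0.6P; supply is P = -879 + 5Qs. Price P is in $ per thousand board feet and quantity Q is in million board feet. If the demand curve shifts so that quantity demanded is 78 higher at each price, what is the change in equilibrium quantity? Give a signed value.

ΔQ = 19.5

Solving each curve for Q: Qs = 175.8 + 0.2P.
Equating demand and supply, 960.6 - 0.6P = 175.8 + 0.2P gives 0.8P = 784.8, so P* = 981.
From the demand curve, Q* = 960.6 - 0.6(981) = 372.
After the shift, demand is Qd = 1038.6 - 0.6P.
Re-solving, 0.8P = 862.8 gives P = 1078.5 and Q = 391.5.
ΔQ = 391.5 - 372 = 19.5.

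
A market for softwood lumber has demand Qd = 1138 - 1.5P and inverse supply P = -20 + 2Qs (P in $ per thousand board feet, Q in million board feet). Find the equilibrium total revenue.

Total revenue = 164688

Rewriting in direct form: Qs = 10 + 0.5P.
The market clears where 1138 - 1.5P = 10 + 0.5P. Rearranging, 2P = 1128, hence P* = 564.
From the demand curve, Q* = 1138 - 1.5(564) = 292.
Total revenue = P* × Q* = 564 × 292 = 164688.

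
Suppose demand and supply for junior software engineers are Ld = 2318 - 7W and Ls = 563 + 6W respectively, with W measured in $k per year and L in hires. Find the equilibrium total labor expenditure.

Total labor expenditure = 185355

Set Ld = Ls: 2318 - 7W = 563 + 6W, so 1755 = 13W and W* = 135.
From the demand curve, L* = 2318 - 7(135) = 1373.
Total labor expenditure = W* × L* = 135 × 1373 = 185355.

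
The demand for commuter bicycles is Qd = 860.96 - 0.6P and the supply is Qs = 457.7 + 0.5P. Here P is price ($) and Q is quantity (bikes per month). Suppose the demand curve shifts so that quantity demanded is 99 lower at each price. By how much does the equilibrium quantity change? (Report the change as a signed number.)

ΔQ = -45

Set Qd = Qs: 860.96 - 0.6P = 457.7 + 0.5P, so 403.26 = 1.1P and P* = 366.6.
Substitute back: Q* = 860.96 - 0.6(366.6) = 641.
After the shift, demand is Qd = 761.96 - 0.6P.
New equilibrium: 304.26 = 1.1P, so P = 276.6 and Q = 596.
ΔQ = 596 - 641 = -45.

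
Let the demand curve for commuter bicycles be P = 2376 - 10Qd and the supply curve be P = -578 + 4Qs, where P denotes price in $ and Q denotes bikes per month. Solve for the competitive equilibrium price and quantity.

Inverting to quantity form: Qd = 237.6 - 0.1P and Qs = 144.5 + 0.25P.
Set Qd = Qs: 237.6 - 0.1P = 144.5 + 0.25P, so 93.1 = 0.35P and P* = 266.
Plugging P* into demand: Q* = 237.6 - 0.1(266) = 211.

P* = 266, Q* = 211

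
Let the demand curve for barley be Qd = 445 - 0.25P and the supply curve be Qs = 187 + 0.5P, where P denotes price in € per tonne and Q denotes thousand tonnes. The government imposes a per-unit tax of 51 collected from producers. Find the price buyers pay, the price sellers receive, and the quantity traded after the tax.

With a tax of 51 on producers, they supply based on the net price P_s = P_b - 51, so Qs = 161.5 + 0.5P_b.
Market clearing requires 445 - 0.25P_b = 161.5 + 0.5P_b; hence 283.5 = 0.75P_b and P_b = 378.
So P_s = 327 and the quantity traded is Q = 445 - 0.25(378) = 350.5.

P_b = 378, P_s = 327, Q = 350.5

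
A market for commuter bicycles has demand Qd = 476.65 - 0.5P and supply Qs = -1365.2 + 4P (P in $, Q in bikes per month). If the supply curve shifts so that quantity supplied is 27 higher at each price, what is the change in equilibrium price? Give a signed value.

At equilibrium Qd = Qs, so 476.65 - 0.5P = -1365.2 + 4P; collecting terms, 1841.85 = 4.5P and P* = 409.3.
Then Q* = 476.65 - 0.5(409.3) = 272.
After the shift, supply is Qs = -1338.2 + 4P.
The new intersection has 1814.85 = 4.5P, i.e. P = 403.3, Q = 275.
ΔP = 403.3 - 409.3 = -6.

ΔP = -6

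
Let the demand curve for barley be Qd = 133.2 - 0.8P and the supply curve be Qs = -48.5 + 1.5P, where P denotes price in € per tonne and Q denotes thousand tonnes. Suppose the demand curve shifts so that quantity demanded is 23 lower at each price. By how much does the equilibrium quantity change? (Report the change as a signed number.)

Set Qd = Qs: 133.2 - 0.8P = -48.5 + 1.5P, so 181.7 = 2.3P and P* = 79.
Plugging P* into demand: Q* = 133.2 - 0.8(79) = 70.
After the shift, demand is Qd = 110.2 - 0.8P.
Re-solving, 2.3P = 158.7 gives P = 69 and Q = 55.
ΔQ = 55 - 70 = -15.

ΔQ = -15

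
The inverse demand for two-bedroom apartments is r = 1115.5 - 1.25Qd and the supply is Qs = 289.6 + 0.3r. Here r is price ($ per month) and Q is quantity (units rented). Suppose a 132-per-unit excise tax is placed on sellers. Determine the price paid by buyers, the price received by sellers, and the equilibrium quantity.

r_b = 584, r_s = 452, Q = 425.2

Rewriting in direct form: Qd = 892.4 - 0.8r.
The tax drives a wedge r_b - r_s = 132. Substituting r_s = r_b - 132 into supply: Qs = 250 + 0.3r_b.
Market clearing requires 892.4 - 0.8r_b = 250 + 0.3r_b; hence 642.4 = 1.1r_b and r_b = 584.
Then r_s = 584 - 132 = 452 and Q = 892.4 - 0.8(584) = 425.2.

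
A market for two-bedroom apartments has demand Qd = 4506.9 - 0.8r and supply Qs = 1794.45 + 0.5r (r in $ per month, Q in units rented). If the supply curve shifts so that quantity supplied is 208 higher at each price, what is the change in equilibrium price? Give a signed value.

Δr = -160

The market clears where 4506.9 - 0.8r = 1794.45 + 0.5r. Rearranging, 1.3r = 2712.45, hence r* = 2086.5.
From the demand curve, Q* = 4506.9 - 0.8(2086.5) = 2837.7.
After the shift, supply is Qs = 2002.45 + 0.5r.
Re-solving, 1.3r = 2504.45 gives r = 1926.5 and Q = 2965.7.
Δr = 1926.5 - 2086.5 = -160.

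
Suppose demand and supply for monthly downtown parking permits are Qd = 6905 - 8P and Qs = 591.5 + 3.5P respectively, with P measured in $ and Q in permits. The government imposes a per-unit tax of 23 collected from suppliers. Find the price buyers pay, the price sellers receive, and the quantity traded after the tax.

The tax drives a wedge P_b - P_s = 23. Substituting P_s = P_b - 23 into supply: Qs = 511 + 3.5P_b.
Equate demand and the shifted supply: 6905 - 8P_b = 511 + 3.5P_b, giving 11.5P_b = 6394, so P_b = 556.
Then P_s = 556 - 23 = 533 and Q = 6905 - 8(556) = 2457.

P_b = 556, P_s = 533, Q = 2457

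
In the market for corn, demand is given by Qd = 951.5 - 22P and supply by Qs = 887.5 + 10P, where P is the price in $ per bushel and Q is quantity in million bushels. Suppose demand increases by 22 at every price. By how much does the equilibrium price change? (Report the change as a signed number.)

ΔP = 0.6875

At equilibrium Qd = Qs, so 951.5 - 22P = 887.5 + 10P; collecting terms, 64 = 32P and P* = 2.
Then Q* = 951.5 - 22(2) = 907.5.
After the shift, demand is Qd = 973.5 - 22P.
The new intersection has 86 = 32P, i.e. P = 2.6875, Q = 914.375.
ΔP = 2.6875 - 2 = 0.6875.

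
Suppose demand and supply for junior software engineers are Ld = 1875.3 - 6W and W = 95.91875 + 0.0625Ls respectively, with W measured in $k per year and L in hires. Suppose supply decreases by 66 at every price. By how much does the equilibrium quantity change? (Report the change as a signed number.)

ΔL = -18

Solving each curve for L: Ls = -1534.7 + 16W.
The market clears where 1875.3 - 6W = -1534.7 + 16W. Rearranging, 22W = 3410, hence W* = 155.
Plugging W* into demand: L* = 1875.3 - 6(155) = 945.3.
After the shift, supply is Ls = -1600.7 + 16W.
Re-solving, 22W = 3476 gives W = 158 and L = 927.3.
ΔL = 927.3 - 945.3 = -18.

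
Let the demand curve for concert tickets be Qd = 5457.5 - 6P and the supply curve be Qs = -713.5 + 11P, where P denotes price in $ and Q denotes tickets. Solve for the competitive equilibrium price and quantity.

Set Qd = Qs: 5457.5 - 6P = -713.5 + 11P, so 6171 = 17P and P* = 363.
Then Q* = 5457.5 - 6(363) = 3279.5.

P* = 363, Q* = 3279.5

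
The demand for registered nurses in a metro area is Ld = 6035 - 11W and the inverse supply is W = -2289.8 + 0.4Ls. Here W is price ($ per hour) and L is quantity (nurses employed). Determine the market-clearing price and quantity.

In direct form, Ls = 5724.5 + 2.5W.
Equating demand and supply, 6035 - 11W = 5724.5 + 2.5W gives 13.5W = 310.5, so W* = 23.
Plugging W* into demand: L* = 6035 - 11(23) = 5782.

W* = 23, L* = 5782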